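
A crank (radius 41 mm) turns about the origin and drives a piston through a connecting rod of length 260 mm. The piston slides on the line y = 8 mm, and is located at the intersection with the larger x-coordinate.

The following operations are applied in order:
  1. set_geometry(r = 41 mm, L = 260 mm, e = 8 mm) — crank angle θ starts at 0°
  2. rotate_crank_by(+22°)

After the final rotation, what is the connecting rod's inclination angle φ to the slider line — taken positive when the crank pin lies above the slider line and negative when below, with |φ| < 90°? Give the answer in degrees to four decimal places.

set_geometry: r = 41 mm, L = 260 mm, e = 8 mm; θ ← 0°
rotate_crank_by(+22°): θ ← 0° +22° = 22°
crank pin P = (r cos θ, r sin θ) = (38.014538, 15.358870)
h = r sin θ − e = 15.358870 − 8 = 7.358870
sin φ = h / L = 7.358870 / 260 = 0.02830335
φ = arcsin(0.02830335) = 1.621879°

1.6219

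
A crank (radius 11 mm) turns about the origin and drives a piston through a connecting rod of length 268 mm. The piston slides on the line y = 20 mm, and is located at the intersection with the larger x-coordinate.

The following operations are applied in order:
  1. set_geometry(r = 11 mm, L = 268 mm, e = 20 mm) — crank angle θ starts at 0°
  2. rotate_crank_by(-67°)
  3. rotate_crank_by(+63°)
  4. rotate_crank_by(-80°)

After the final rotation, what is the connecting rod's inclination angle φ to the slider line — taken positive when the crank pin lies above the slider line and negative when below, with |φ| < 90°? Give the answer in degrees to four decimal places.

set_geometry: r = 11 mm, L = 268 mm, e = 20 mm; θ ← 0°
rotate_crank_by(-67°): θ ← 0° -67° = -67°
rotate_crank_by(+63°): θ ← -67° +63° = -4°
rotate_crank_by(-80°): θ ← -4° -80° = -84°
crank pin P = (r cos θ, r sin θ) = (1.149813, -10.939741)
h = r sin θ − e = -10.939741 − 20 = -30.939741
sin φ = h / L = -30.939741 / 268 = -0.11544679
φ = arcsin(-0.11544679) = -6.629396°

-6.6294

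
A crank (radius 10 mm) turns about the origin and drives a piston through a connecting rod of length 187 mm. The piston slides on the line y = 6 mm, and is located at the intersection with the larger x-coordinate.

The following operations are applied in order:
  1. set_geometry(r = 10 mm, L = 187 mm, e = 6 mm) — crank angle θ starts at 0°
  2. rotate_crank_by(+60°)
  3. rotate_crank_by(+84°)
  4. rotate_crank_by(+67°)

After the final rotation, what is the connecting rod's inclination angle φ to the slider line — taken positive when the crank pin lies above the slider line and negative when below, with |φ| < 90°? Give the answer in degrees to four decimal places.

-3.4184

set_geometry: r = 10 mm, L = 187 mm, e = 6 mm; θ ← 0°
rotate_crank_by(+60°): θ ← 0° +60° = 60°
rotate_crank_by(+84°): θ ← 60° +84° = 144°
rotate_crank_by(+67°): θ ← 144° +67° = 211°
crank pin P = (r cos θ, r sin θ) = (-8.571673, -5.150381)
h = r sin θ − e = -5.150381 − 6 = -11.150381
sin φ = h / L = -11.150381 / 187 = -0.05962770
φ = arcsin(-0.05962770) = -3.418444°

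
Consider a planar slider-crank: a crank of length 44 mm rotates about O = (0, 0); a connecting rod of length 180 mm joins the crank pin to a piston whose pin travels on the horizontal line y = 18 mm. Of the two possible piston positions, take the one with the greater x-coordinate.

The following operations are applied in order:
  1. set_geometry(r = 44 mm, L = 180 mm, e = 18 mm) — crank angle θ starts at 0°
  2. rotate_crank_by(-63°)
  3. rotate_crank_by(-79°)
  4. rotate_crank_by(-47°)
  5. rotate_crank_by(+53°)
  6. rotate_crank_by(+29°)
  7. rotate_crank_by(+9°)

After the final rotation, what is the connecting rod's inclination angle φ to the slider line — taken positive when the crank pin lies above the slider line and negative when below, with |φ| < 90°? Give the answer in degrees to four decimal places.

set_geometry: r = 44 mm, L = 180 mm, e = 18 mm; θ ← 0°
rotate_crank_by(-63°): θ ← 0° -63° = -63°
rotate_crank_by(-79°): θ ← -63° -79° = -142°
rotate_crank_by(-47°): θ ← -142° -47° = -189°
rotate_crank_by(+53°): θ ← -189° +53° = -136°
rotate_crank_by(+29°): θ ← -136° +29° = -107°
rotate_crank_by(+9°): θ ← -107° +9° = -98°
crank pin P = (r cos θ, r sin θ) = (-6.123616, -43.571795)
h = r sin θ − e = -43.571795 − 18 = -61.571795
sin φ = h / L = -61.571795 / 180 = -0.34206553
φ = arcsin(-0.34206553) = -20.002767°

-20.0028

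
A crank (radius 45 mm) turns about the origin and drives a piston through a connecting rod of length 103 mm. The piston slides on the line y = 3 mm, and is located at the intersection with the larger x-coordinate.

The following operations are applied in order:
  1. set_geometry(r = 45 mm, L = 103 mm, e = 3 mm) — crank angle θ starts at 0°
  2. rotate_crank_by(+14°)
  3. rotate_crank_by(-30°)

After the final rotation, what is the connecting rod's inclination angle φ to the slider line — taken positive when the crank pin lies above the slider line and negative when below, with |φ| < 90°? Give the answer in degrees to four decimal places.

set_geometry: r = 45 mm, L = 103 mm, e = 3 mm; θ ← 0°
rotate_crank_by(+14°): θ ← 0° +14° = 14°
rotate_crank_by(-30°): θ ← 14° -30° = -16°
crank pin P = (r cos θ, r sin θ) = (43.256776, -12.403681)
h = r sin θ − e = -12.403681 − 3 = -15.403681
sin φ = h / L = -15.403681 / 103 = -0.14955030
φ = arcsin(-0.14955030) = -8.600867°

-8.6009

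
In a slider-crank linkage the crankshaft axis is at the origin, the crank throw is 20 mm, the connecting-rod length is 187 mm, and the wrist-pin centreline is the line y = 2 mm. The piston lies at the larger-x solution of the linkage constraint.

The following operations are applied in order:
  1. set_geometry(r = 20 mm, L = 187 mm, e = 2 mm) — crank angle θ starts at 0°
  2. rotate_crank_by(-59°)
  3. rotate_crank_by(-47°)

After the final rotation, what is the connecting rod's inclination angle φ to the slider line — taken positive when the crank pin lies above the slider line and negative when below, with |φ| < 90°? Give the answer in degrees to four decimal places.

set_geometry: r = 20 mm, L = 187 mm, e = 2 mm; θ ← 0°
rotate_crank_by(-59°): θ ← 0° -59° = -59°
rotate_crank_by(-47°): θ ← -59° -47° = -106°
crank pin P = (r cos θ, r sin θ) = (-5.512747, -19.225234)
h = r sin θ − e = -19.225234 − 2 = -21.225234
sin φ = h / L = -21.225234 / 187 = -0.11350392
φ = arcsin(-0.11350392) = -6.517341°

-6.5173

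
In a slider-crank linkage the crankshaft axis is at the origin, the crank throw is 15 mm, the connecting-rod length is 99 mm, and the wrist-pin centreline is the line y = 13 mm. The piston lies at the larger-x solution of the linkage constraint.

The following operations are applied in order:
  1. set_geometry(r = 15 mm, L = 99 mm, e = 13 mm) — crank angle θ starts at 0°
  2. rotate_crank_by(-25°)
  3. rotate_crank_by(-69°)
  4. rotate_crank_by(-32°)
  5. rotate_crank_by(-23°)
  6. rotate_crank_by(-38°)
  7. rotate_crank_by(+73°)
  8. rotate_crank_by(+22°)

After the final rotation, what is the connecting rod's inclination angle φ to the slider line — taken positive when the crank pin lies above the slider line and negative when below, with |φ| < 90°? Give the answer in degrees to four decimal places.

-16.4236

set_geometry: r = 15 mm, L = 99 mm, e = 13 mm; θ ← 0°
rotate_crank_by(-25°): θ ← 0° -25° = -25°
rotate_crank_by(-69°): θ ← -25° -69° = -94°
rotate_crank_by(-32°): θ ← -94° -32° = -126°
rotate_crank_by(-23°): θ ← -126° -23° = -149°
rotate_crank_by(-38°): θ ← -149° -38° = -187°
rotate_crank_by(+73°): θ ← -187° +73° = -114°
rotate_crank_by(+22°): θ ← -114° +22° = -92°
crank pin P = (r cos θ, r sin θ) = (-0.523492, -14.990862)
h = r sin θ − e = -14.990862 − 13 = -27.990862
sin φ = h / L = -27.990862 / 99 = -0.28273598
φ = arcsin(-0.28273598) = -16.423565°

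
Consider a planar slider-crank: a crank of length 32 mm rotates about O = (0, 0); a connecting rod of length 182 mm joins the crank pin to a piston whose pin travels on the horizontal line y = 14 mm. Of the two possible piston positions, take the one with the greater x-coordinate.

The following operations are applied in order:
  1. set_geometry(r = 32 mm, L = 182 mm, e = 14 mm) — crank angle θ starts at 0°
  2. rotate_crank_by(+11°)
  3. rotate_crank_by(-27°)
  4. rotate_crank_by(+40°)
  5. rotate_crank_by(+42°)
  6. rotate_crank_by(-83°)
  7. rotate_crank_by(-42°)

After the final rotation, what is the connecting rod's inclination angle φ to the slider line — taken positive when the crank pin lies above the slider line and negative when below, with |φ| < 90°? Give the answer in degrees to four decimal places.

-13.1578

set_geometry: r = 32 mm, L = 182 mm, e = 14 mm; θ ← 0°
rotate_crank_by(+11°): θ ← 0° +11° = 11°
rotate_crank_by(-27°): θ ← 11° -27° = -16°
rotate_crank_by(+40°): θ ← -16° +40° = 24°
rotate_crank_by(+42°): θ ← 24° +42° = 66°
rotate_crank_by(-83°): θ ← 66° -83° = -17°
rotate_crank_by(-42°): θ ← -17° -42° = -59°
crank pin P = (r cos θ, r sin θ) = (16.481218, -27.429354)
h = r sin θ − e = -27.429354 − 14 = -41.429354
sin φ = h / L = -41.429354 / 182 = -0.22763381
φ = arcsin(-0.22763381) = -13.157804°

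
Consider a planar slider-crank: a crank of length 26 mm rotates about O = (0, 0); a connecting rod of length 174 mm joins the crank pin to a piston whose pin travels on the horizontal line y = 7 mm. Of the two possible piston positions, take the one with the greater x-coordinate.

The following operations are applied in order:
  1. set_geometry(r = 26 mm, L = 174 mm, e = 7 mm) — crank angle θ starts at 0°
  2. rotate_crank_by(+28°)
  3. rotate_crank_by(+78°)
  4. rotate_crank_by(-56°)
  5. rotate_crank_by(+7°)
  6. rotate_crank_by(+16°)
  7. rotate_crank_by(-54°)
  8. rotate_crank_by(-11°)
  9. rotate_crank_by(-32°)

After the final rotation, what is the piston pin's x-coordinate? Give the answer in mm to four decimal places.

set_geometry: r = 26 mm, L = 174 mm, e = 7 mm; θ ← 0°
rotate_crank_by(+28°): θ ← 0° +28° = 28°
rotate_crank_by(+78°): θ ← 28° +78° = 106°
rotate_crank_by(-56°): θ ← 106° -56° = 50°
rotate_crank_by(+7°): θ ← 50° +7° = 57°
rotate_crank_by(+16°): θ ← 57° +16° = 73°
rotate_crank_by(-54°): θ ← 73° -54° = 19°
rotate_crank_by(-11°): θ ← 19° -11° = 8°
rotate_crank_by(-32°): θ ← 8° -32° = -24°
crank pin P = (r cos θ, r sin θ) = (23.752182, -10.575153)
h = r sin θ − e = -10.575153 − 7 = -17.575153
x = r cos θ + √(L² − h²) = 23.752182 + √(30276.0 − 308.8860) = 23.752182 + 173.110121 = 196.862303

196.8623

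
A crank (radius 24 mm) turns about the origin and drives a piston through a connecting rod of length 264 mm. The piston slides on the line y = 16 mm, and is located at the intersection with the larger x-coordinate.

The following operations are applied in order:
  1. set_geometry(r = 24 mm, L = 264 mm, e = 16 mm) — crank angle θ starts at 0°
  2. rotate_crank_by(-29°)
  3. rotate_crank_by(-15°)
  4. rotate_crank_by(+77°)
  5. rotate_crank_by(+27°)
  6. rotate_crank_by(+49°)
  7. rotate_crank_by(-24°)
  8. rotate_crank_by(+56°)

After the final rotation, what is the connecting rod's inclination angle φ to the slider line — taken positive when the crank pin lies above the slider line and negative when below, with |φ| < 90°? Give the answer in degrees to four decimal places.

-0.1945

set_geometry: r = 24 mm, L = 264 mm, e = 16 mm; θ ← 0°
rotate_crank_by(-29°): θ ← 0° -29° = -29°
rotate_crank_by(-15°): θ ← -29° -15° = -44°
rotate_crank_by(+77°): θ ← -44° +77° = 33°
rotate_crank_by(+27°): θ ← 33° +27° = 60°
rotate_crank_by(+49°): θ ← 60° +49° = 109°
rotate_crank_by(-24°): θ ← 109° -24° = 85°
rotate_crank_by(+56°): θ ← 85° +56° = 141°
crank pin P = (r cos θ, r sin θ) = (-18.651503, 15.103689)
h = r sin θ − e = 15.103689 − 16 = -0.896311
sin φ = h / L = -0.896311 / 264 = -0.00339512
φ = arcsin(-0.00339512) = -0.194526°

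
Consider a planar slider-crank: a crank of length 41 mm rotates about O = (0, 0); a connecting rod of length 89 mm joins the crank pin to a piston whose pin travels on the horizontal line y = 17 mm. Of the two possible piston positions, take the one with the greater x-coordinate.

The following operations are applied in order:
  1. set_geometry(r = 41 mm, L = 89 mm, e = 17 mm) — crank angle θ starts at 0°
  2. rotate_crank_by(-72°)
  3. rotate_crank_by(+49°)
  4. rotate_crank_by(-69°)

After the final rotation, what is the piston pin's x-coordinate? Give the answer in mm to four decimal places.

set_geometry: r = 41 mm, L = 89 mm, e = 17 mm; θ ← 0°
rotate_crank_by(-72°): θ ← 0° -72° = -72°
rotate_crank_by(+49°): θ ← -72° +49° = -23°
rotate_crank_by(-69°): θ ← -23° -69° = -92°
crank pin P = (r cos θ, r sin θ) = (-1.430879, -40.975024)
h = r sin θ − e = -40.975024 − 17 = -57.975024
x = r cos θ + √(L² − h²) = -1.430879 + √(7921.0 − 3361.1034) = -1.430879 + 67.527006 = 66.096127

66.0961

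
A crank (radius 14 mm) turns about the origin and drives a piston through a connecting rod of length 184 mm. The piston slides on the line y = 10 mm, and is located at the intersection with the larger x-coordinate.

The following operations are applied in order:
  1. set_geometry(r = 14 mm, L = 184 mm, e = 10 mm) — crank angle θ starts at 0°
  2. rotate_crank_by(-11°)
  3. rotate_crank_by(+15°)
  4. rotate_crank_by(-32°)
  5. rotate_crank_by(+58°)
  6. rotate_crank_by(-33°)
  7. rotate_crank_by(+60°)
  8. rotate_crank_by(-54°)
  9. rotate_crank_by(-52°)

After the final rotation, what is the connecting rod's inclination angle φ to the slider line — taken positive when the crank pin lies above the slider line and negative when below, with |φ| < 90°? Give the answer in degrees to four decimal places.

-6.4174

set_geometry: r = 14 mm, L = 184 mm, e = 10 mm; θ ← 0°
rotate_crank_by(-11°): θ ← 0° -11° = -11°
rotate_crank_by(+15°): θ ← -11° +15° = 4°
rotate_crank_by(-32°): θ ← 4° -32° = -28°
rotate_crank_by(+58°): θ ← -28° +58° = 30°
rotate_crank_by(-33°): θ ← 30° -33° = -3°
rotate_crank_by(+60°): θ ← -3° +60° = 57°
rotate_crank_by(-54°): θ ← 57° -54° = 3°
rotate_crank_by(-52°): θ ← 3° -52° = -49°
crank pin P = (r cos θ, r sin θ) = (9.184826, -10.565934)
h = r sin θ − e = -10.565934 − 10 = -20.565934
sin φ = h / L = -20.565934 / 184 = -0.11177138
φ = arcsin(-0.11177138) = -6.417438°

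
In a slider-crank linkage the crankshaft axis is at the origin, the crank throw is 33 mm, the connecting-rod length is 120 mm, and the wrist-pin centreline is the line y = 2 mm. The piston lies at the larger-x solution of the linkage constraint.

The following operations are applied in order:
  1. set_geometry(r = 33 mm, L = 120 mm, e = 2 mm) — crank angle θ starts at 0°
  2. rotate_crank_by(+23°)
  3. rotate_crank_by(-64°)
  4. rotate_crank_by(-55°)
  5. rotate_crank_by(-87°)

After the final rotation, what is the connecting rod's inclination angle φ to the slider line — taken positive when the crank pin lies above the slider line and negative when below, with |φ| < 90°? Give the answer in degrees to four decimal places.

-0.1303

set_geometry: r = 33 mm, L = 120 mm, e = 2 mm; θ ← 0°
rotate_crank_by(+23°): θ ← 0° +23° = 23°
rotate_crank_by(-64°): θ ← 23° -64° = -41°
rotate_crank_by(-55°): θ ← -41° -55° = -96°
rotate_crank_by(-87°): θ ← -96° -87° = -183°
crank pin P = (r cos θ, r sin θ) = (-32.954775, 1.727087)
h = r sin θ − e = 1.727087 − 2 = -0.272913
sin φ = h / L = -0.272913 / 120 = -0.00227428
φ = arcsin(-0.00227428) = -0.130307°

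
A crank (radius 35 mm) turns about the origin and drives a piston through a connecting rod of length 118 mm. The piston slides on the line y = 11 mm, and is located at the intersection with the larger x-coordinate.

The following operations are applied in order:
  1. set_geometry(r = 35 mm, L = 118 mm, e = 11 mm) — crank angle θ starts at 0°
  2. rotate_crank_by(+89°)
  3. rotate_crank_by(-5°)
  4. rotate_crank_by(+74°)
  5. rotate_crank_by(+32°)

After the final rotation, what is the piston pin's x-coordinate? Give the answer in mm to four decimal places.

82.2894

set_geometry: r = 35 mm, L = 118 mm, e = 11 mm; θ ← 0°
rotate_crank_by(+89°): θ ← 0° +89° = 89°
rotate_crank_by(-5°): θ ← 89° -5° = 84°
rotate_crank_by(+74°): θ ← 84° +74° = 158°
rotate_crank_by(+32°): θ ← 158° +32° = 190°
crank pin P = (r cos θ, r sin θ) = (-34.468271, -6.077686)
h = r sin θ − e = -6.077686 − 11 = -17.077686
x = r cos θ + √(L² − h²) = -34.468271 + √(13924.0 − 291.6474) = -34.468271 + 116.757666 = 82.289395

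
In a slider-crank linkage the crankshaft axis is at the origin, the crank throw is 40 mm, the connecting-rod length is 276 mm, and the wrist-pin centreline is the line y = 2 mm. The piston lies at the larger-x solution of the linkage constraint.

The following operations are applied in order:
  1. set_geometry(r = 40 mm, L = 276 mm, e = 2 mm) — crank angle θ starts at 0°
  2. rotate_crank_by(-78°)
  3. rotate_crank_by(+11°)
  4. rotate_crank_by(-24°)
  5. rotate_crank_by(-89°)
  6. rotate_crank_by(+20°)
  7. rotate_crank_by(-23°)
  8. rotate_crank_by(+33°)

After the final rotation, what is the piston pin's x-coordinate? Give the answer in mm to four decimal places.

240.4808

set_geometry: r = 40 mm, L = 276 mm, e = 2 mm; θ ← 0°
rotate_crank_by(-78°): θ ← 0° -78° = -78°
rotate_crank_by(+11°): θ ← -78° +11° = -67°
rotate_crank_by(-24°): θ ← -67° -24° = -91°
rotate_crank_by(-89°): θ ← -91° -89° = -180°
rotate_crank_by(+20°): θ ← -180° +20° = -160°
rotate_crank_by(-23°): θ ← -160° -23° = -183°
rotate_crank_by(+33°): θ ← -183° +33° = -150°
crank pin P = (r cos θ, r sin θ) = (-34.641016, -20.000000)
h = r sin θ − e = -20.000000 − 2 = -22.000000
x = r cos θ + √(L² − h²) = -34.641016 + √(76176.0 − 484.0000) = -34.641016 + 275.121791 = 240.480775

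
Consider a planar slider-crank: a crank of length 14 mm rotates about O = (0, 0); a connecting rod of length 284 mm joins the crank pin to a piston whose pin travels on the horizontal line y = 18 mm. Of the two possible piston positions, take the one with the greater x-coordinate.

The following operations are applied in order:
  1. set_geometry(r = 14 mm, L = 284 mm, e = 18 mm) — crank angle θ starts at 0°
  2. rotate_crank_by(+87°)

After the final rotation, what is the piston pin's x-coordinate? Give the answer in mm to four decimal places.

set_geometry: r = 14 mm, L = 284 mm, e = 18 mm; θ ← 0°
rotate_crank_by(+87°): θ ← 0° +87° = 87°
crank pin P = (r cos θ, r sin θ) = (0.732703, 13.980813)
h = r sin θ − e = 13.980813 − 18 = -4.019187
x = r cos θ + √(L² − h²) = 0.732703 + √(80656.0 − 16.1539) = 0.732703 + 283.971559 = 284.704262

284.7043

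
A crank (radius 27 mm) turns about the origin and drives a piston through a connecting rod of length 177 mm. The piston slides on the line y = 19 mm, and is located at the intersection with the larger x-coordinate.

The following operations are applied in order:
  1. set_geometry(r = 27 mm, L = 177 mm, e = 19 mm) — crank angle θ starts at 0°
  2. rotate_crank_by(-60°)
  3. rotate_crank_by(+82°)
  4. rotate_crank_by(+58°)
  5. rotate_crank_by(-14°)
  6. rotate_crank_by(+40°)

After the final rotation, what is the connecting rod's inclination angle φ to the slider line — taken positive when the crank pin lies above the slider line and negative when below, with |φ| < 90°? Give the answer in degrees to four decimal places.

2.2516

set_geometry: r = 27 mm, L = 177 mm, e = 19 mm; θ ← 0°
rotate_crank_by(-60°): θ ← 0° -60° = -60°
rotate_crank_by(+82°): θ ← -60° +82° = 22°
rotate_crank_by(+58°): θ ← 22° +58° = 80°
rotate_crank_by(-14°): θ ← 80° -14° = 66°
rotate_crank_by(+40°): θ ← 66° +40° = 106°
crank pin P = (r cos θ, r sin θ) = (-7.442209, 25.954066)
h = r sin θ − e = 25.954066 − 19 = 6.954066
sin φ = h / L = 6.954066 / 177 = 0.03928851
φ = arcsin(0.03928851) = 2.251645°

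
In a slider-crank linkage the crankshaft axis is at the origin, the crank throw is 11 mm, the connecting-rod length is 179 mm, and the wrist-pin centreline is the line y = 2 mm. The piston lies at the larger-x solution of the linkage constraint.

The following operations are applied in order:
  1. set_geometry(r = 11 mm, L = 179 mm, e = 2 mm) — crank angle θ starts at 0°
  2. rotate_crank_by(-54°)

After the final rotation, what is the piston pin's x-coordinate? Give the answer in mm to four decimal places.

185.1335

set_geometry: r = 11 mm, L = 179 mm, e = 2 mm; θ ← 0°
rotate_crank_by(-54°): θ ← 0° -54° = -54°
crank pin P = (r cos θ, r sin θ) = (6.465638, -8.899187)
h = r sin θ − e = -8.899187 − 2 = -10.899187
x = r cos θ + √(L² − h²) = 6.465638 + √(32041.0 − 118.7923) = 6.465638 + 178.667870 = 185.133508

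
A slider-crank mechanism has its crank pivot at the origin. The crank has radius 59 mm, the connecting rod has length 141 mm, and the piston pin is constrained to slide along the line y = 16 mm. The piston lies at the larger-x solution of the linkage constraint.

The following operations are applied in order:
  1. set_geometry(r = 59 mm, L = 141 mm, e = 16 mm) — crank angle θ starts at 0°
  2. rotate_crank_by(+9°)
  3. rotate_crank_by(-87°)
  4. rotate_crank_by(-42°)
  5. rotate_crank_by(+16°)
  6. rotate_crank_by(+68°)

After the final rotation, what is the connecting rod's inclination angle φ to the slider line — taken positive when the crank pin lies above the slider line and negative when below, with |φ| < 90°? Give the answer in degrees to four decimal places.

-21.0651

set_geometry: r = 59 mm, L = 141 mm, e = 16 mm; θ ← 0°
rotate_crank_by(+9°): θ ← 0° +9° = 9°
rotate_crank_by(-87°): θ ← 9° -87° = -78°
rotate_crank_by(-42°): θ ← -78° -42° = -120°
rotate_crank_by(+16°): θ ← -120° +16° = -104°
rotate_crank_by(+68°): θ ← -104° +68° = -36°
crank pin P = (r cos θ, r sin θ) = (47.732003, -34.679330)
h = r sin θ − e = -34.679330 − 16 = -50.679330
sin φ = h / L = -50.679330 / 141 = -0.35942787
φ = arcsin(-0.35942787) = -21.065064°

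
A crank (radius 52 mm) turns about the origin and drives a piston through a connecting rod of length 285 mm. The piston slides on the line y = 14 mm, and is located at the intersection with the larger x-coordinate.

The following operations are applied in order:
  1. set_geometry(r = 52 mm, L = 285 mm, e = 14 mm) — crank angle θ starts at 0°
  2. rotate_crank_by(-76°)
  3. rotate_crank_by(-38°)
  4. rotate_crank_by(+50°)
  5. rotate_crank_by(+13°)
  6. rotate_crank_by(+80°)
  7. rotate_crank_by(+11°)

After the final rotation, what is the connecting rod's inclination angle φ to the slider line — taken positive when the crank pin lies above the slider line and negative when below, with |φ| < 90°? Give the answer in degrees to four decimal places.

set_geometry: r = 52 mm, L = 285 mm, e = 14 mm; θ ← 0°
rotate_crank_by(-76°): θ ← 0° -76° = -76°
rotate_crank_by(-38°): θ ← -76° -38° = -114°
rotate_crank_by(+50°): θ ← -114° +50° = -64°
rotate_crank_by(+13°): θ ← -64° +13° = -51°
rotate_crank_by(+80°): θ ← -51° +80° = 29°
rotate_crank_by(+11°): θ ← 29° +11° = 40°
crank pin P = (r cos θ, r sin θ) = (39.834311, 33.424956)
h = r sin θ − e = 33.424956 − 14 = 19.424956
sin φ = h / L = 19.424956 / 285 = 0.06815774
φ = arcsin(0.06815774) = 3.908181°

3.9082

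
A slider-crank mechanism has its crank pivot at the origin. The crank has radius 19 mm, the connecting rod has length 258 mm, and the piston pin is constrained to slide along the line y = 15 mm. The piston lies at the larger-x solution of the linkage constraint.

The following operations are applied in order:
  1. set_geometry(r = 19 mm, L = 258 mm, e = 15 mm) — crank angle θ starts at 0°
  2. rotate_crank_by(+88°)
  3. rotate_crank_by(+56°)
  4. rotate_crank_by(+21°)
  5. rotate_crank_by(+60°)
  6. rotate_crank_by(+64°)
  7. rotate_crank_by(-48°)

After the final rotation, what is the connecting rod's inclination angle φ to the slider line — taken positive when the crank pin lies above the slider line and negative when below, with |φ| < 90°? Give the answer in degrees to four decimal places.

-7.0393

set_geometry: r = 19 mm, L = 258 mm, e = 15 mm; θ ← 0°
rotate_crank_by(+88°): θ ← 0° +88° = 88°
rotate_crank_by(+56°): θ ← 88° +56° = 144°
rotate_crank_by(+21°): θ ← 144° +21° = 165°
rotate_crank_by(+60°): θ ← 165° +60° = 225°
rotate_crank_by(+64°): θ ← 225° +64° = 289°
rotate_crank_by(-48°): θ ← 289° -48° = 241°
crank pin P = (r cos θ, r sin θ) = (-9.211383, -16.617774)
h = r sin θ − e = -16.617774 − 15 = -31.617774
sin φ = h / L = -31.617774 / 258 = -0.12254951
φ = arcsin(-0.12254951) = -7.039265°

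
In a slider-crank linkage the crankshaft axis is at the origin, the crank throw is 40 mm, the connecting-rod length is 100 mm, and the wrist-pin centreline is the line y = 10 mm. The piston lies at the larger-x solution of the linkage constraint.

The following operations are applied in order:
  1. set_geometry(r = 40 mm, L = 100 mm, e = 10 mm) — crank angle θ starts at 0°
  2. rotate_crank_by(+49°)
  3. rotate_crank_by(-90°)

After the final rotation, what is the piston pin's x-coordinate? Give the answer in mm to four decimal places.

set_geometry: r = 40 mm, L = 100 mm, e = 10 mm; θ ← 0°
rotate_crank_by(+49°): θ ← 0° +49° = 49°
rotate_crank_by(-90°): θ ← 49° -90° = -41°
crank pin P = (r cos θ, r sin θ) = (30.188383, -26.242361)
h = r sin θ − e = -26.242361 − 10 = -36.242361
x = r cos θ + √(L² − h²) = 30.188383 + √(10000.0 − 1313.5087) = 30.188383 + 93.201348 = 123.389731

123.3897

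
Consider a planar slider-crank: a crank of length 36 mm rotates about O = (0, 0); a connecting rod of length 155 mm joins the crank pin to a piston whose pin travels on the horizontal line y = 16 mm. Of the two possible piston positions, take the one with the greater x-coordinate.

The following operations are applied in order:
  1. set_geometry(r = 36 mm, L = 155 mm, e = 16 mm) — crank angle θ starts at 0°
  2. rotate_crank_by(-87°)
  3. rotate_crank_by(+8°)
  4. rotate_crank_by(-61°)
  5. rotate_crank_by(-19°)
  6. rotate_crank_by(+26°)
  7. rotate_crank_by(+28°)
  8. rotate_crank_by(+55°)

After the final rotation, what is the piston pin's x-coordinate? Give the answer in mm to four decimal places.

set_geometry: r = 36 mm, L = 155 mm, e = 16 mm; θ ← 0°
rotate_crank_by(-87°): θ ← 0° -87° = -87°
rotate_crank_by(+8°): θ ← -87° +8° = -79°
rotate_crank_by(-61°): θ ← -79° -61° = -140°
rotate_crank_by(-19°): θ ← -140° -19° = -159°
rotate_crank_by(+26°): θ ← -159° +26° = -133°
rotate_crank_by(+28°): θ ← -133° +28° = -105°
rotate_crank_by(+55°): θ ← -105° +55° = -50°
crank pin P = (r cos θ, r sin θ) = (23.140354, -27.577600)
h = r sin θ − e = -27.577600 − 16 = -43.577600
x = r cos θ + √(L² − h²) = 23.140354 + √(24025.0 − 1899.0072) = 23.140354 + 148.748085 = 171.888439

171.8884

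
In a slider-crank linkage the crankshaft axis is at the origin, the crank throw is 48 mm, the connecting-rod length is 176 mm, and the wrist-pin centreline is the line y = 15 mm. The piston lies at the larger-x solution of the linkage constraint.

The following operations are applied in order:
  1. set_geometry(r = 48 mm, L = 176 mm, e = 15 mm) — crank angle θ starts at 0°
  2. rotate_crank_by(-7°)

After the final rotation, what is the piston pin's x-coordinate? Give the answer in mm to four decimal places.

set_geometry: r = 48 mm, L = 176 mm, e = 15 mm; θ ← 0°
rotate_crank_by(-7°): θ ← 0° -7° = -7°
crank pin P = (r cos θ, r sin θ) = (47.642215, -5.849728)
h = r sin θ − e = -5.849728 − 15 = -20.849728
x = r cos θ + √(L² − h²) = 47.642215 + √(30976.0 − 434.7112) = 47.642215 + 174.760662 = 222.402877

222.4029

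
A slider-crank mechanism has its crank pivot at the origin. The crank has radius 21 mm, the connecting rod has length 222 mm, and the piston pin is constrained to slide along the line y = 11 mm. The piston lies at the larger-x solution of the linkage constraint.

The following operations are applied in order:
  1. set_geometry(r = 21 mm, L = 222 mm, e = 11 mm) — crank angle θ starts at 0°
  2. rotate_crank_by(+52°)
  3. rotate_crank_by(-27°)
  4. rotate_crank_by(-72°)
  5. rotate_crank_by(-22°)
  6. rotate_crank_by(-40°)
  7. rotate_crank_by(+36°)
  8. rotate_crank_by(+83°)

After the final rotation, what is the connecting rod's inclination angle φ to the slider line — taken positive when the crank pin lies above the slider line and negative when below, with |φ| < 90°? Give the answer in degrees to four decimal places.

set_geometry: r = 21 mm, L = 222 mm, e = 11 mm; θ ← 0°
rotate_crank_by(+52°): θ ← 0° +52° = 52°
rotate_crank_by(-27°): θ ← 52° -27° = 25°
rotate_crank_by(-72°): θ ← 25° -72° = -47°
rotate_crank_by(-22°): θ ← -47° -22° = -69°
rotate_crank_by(-40°): θ ← -69° -40° = -109°
rotate_crank_by(+36°): θ ← -109° +36° = -73°
rotate_crank_by(+83°): θ ← -73° +83° = 10°
crank pin P = (r cos θ, r sin θ) = (20.680963, 3.646612)
h = r sin θ − e = 3.646612 − 11 = -7.353388
sin φ = h / L = -7.353388 / 222 = -0.03312337
φ = arcsin(-0.03312337) = -1.898177°

-1.8982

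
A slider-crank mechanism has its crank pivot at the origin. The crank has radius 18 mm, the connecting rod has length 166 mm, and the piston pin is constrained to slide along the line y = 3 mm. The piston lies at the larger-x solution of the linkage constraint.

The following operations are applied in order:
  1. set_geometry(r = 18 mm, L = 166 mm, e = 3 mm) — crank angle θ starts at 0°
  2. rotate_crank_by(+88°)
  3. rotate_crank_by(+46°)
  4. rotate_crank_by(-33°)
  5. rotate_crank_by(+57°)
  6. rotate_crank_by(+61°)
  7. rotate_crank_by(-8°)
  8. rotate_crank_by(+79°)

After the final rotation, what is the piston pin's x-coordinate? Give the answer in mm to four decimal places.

set_geometry: r = 18 mm, L = 166 mm, e = 3 mm; θ ← 0°
rotate_crank_by(+88°): θ ← 0° +88° = 88°
rotate_crank_by(+46°): θ ← 88° +46° = 134°
rotate_crank_by(-33°): θ ← 134° -33° = 101°
rotate_crank_by(+57°): θ ← 101° +57° = 158°
rotate_crank_by(+61°): θ ← 158° +61° = 219°
rotate_crank_by(-8°): θ ← 219° -8° = 211°
rotate_crank_by(+79°): θ ← 211° +79° = 290°
crank pin P = (r cos θ, r sin θ) = (6.156363, -16.914467)
h = r sin θ − e = -16.914467 − 3 = -19.914467
x = r cos θ + √(L² − h²) = 6.156363 + √(27556.0 − 396.5860) = 6.156363 + 164.801135 = 170.957497

170.9575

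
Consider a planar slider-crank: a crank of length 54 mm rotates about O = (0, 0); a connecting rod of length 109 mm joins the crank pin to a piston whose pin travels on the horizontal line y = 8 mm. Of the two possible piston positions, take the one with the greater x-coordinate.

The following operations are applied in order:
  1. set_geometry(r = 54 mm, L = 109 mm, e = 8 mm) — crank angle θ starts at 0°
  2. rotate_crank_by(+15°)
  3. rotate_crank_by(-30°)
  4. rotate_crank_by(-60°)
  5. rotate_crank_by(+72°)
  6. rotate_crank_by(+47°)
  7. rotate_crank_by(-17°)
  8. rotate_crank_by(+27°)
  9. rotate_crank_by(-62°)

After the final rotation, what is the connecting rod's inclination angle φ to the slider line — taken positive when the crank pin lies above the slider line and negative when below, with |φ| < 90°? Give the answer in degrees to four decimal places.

-8.1834

set_geometry: r = 54 mm, L = 109 mm, e = 8 mm; θ ← 0°
rotate_crank_by(+15°): θ ← 0° +15° = 15°
rotate_crank_by(-30°): θ ← 15° -30° = -15°
rotate_crank_by(-60°): θ ← -15° -60° = -75°
rotate_crank_by(+72°): θ ← -75° +72° = -3°
rotate_crank_by(+47°): θ ← -3° +47° = 44°
rotate_crank_by(-17°): θ ← 44° -17° = 27°
rotate_crank_by(+27°): θ ← 27° +27° = 54°
rotate_crank_by(-62°): θ ← 54° -62° = -8°
crank pin P = (r cos θ, r sin θ) = (53.474476, -7.515347)
h = r sin θ − e = -7.515347 − 8 = -15.515347
sin φ = h / L = -15.515347 / 109 = -0.14234264
φ = arcsin(-0.14234264) = -8.183427°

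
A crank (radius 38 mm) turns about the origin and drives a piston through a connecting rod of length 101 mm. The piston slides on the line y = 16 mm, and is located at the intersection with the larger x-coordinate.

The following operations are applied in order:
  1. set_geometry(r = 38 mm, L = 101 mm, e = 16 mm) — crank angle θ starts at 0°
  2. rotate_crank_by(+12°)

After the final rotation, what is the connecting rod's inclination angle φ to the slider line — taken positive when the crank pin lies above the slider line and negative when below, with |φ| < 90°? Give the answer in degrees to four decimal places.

set_geometry: r = 38 mm, L = 101 mm, e = 16 mm; θ ← 0°
rotate_crank_by(+12°): θ ← 0° +12° = 12°
crank pin P = (r cos θ, r sin θ) = (37.169609, 7.900644)
h = r sin θ − e = 7.900644 − 16 = -8.099356
sin φ = h / L = -8.099356 / 101 = -0.08019164
φ = arcsin(-0.08019164) = -4.599581°

-4.5996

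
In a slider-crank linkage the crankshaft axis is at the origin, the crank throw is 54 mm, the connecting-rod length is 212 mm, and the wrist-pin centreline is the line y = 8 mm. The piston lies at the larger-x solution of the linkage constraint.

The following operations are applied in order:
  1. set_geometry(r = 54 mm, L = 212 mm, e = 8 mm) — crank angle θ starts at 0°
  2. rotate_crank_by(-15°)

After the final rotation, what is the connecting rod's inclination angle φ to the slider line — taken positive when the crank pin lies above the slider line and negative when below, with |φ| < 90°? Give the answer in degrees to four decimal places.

set_geometry: r = 54 mm, L = 212 mm, e = 8 mm; θ ← 0°
rotate_crank_by(-15°): θ ← 0° -15° = -15°
crank pin P = (r cos θ, r sin θ) = (52.159995, -13.976228)
h = r sin θ − e = -13.976228 − 8 = -21.976228
sin φ = h / L = -21.976228 / 212 = -0.10366145
φ = arcsin(-0.10366145) = -5.950053°

-5.9501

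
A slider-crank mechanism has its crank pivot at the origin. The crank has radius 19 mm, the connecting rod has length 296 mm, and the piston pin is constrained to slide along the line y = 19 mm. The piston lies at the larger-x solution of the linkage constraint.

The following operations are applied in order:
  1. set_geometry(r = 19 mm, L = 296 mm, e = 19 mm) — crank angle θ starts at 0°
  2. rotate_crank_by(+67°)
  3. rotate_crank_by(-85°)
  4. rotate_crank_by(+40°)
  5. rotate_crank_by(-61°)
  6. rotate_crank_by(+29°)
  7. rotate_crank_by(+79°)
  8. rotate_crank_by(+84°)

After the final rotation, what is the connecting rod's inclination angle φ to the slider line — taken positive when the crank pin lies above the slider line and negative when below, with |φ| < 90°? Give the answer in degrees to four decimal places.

set_geometry: r = 19 mm, L = 296 mm, e = 19 mm; θ ← 0°
rotate_crank_by(+67°): θ ← 0° +67° = 67°
rotate_crank_by(-85°): θ ← 67° -85° = -18°
rotate_crank_by(+40°): θ ← -18° +40° = 22°
rotate_crank_by(-61°): θ ← 22° -61° = -39°
rotate_crank_by(+29°): θ ← -39° +29° = -10°
rotate_crank_by(+79°): θ ← -10° +79° = 69°
rotate_crank_by(+84°): θ ← 69° +84° = 153°
crank pin P = (r cos θ, r sin θ) = (-16.929124, 8.625819)
h = r sin θ − e = 8.625819 − 19 = -10.374181
sin φ = h / L = -10.374181 / 296 = -0.03504791
φ = arcsin(-0.03504791) = -2.008508°

-2.0085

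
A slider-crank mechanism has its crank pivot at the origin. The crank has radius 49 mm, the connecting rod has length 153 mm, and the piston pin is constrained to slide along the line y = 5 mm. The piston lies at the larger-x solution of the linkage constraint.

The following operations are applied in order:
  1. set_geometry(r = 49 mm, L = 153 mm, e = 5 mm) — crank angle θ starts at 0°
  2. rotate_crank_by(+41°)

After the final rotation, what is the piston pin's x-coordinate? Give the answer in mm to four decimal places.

set_geometry: r = 49 mm, L = 153 mm, e = 5 mm; θ ← 0°
rotate_crank_by(+41°): θ ← 0° +41° = 41°
crank pin P = (r cos θ, r sin θ) = (36.980769, 32.146892)
h = r sin θ − e = 32.146892 − 5 = 27.146892
x = r cos θ + √(L² − h²) = 36.980769 + √(23409.0 − 736.9538) = 36.980769 + 150.572395 = 187.553165

187.5532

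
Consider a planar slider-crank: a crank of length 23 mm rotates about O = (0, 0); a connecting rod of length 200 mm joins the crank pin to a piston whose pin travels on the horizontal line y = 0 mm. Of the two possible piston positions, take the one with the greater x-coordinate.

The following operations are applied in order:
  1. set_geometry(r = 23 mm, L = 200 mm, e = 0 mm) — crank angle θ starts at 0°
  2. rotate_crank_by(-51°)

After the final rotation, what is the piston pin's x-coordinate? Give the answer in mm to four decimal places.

set_geometry: r = 23 mm, L = 200 mm, e = 0 mm; θ ← 0°
rotate_crank_by(-51°): θ ← 0° -51° = -51°
crank pin P = (r cos θ, r sin θ) = (14.474369, -17.874357)
h = r sin θ − e = -17.874357 − 0 = -17.874357
x = r cos θ + √(L² − h²) = 14.474369 + √(40000.0 − 319.4926) = 14.474369 + 199.199667 = 213.674036

213.6740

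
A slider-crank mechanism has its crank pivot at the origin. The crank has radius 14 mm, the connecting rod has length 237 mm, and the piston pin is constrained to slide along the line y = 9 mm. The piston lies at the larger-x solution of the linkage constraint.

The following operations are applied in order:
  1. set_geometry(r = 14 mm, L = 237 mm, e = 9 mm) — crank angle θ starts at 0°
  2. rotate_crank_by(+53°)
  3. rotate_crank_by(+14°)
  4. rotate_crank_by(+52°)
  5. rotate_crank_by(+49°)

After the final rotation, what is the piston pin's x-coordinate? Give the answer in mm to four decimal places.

set_geometry: r = 14 mm, L = 237 mm, e = 9 mm; θ ← 0°
rotate_crank_by(+53°): θ ← 0° +53° = 53°
rotate_crank_by(+14°): θ ← 53° +14° = 67°
rotate_crank_by(+52°): θ ← 67° +52° = 119°
rotate_crank_by(+49°): θ ← 119° +49° = 168°
crank pin P = (r cos θ, r sin θ) = (-13.694066, 2.910764)
h = r sin θ − e = 2.910764 − 9 = -6.089236
x = r cos θ + √(L² − h²) = -13.694066 + √(56169.0 − 37.0788) = -13.694066 + 236.921762 = 223.227695

223.2277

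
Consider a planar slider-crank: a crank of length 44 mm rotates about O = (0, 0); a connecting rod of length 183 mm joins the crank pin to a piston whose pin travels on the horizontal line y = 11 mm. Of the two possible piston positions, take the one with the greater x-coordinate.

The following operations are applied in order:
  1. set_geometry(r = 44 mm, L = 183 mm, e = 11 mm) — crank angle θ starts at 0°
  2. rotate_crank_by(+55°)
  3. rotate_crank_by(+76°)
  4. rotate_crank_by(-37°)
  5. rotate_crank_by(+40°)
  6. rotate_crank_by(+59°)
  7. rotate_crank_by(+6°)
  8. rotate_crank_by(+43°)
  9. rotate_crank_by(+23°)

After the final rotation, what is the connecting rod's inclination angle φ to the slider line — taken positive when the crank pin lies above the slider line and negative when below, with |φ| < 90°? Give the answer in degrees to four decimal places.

set_geometry: r = 44 mm, L = 183 mm, e = 11 mm; θ ← 0°
rotate_crank_by(+55°): θ ← 0° +55° = 55°
rotate_crank_by(+76°): θ ← 55° +76° = 131°
rotate_crank_by(-37°): θ ← 131° -37° = 94°
rotate_crank_by(+40°): θ ← 94° +40° = 134°
rotate_crank_by(+59°): θ ← 134° +59° = 193°
rotate_crank_by(+6°): θ ← 193° +6° = 199°
rotate_crank_by(+43°): θ ← 199° +43° = 242°
rotate_crank_by(+23°): θ ← 242° +23° = 265°
crank pin P = (r cos θ, r sin θ) = (-3.834853, -43.832567)
h = r sin θ − e = -43.832567 − 11 = -54.832567
sin φ = h / L = -54.832567 / 183 = -0.29963151
φ = arcsin(-0.29963151) = -17.435472°

-17.4355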